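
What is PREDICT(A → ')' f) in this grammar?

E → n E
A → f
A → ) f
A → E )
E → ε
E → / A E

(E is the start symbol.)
PREDICT(A → ')' f) = (FIRST(RHS) \ {ε}) ∪ (FOLLOW(A) if ε ∈ FIRST(RHS), i.e. RHS ⇒* ε)
FIRST(')' f) = { ')' }
ε ∉ FIRST(')' f), so FOLLOW(A) is not added.
PREDICT(A → ')' f) = { ')' }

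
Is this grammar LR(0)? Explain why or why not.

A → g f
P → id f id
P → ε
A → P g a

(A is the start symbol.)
No. Shift-reduce conflict between [P → .] and [A → . g f]

A grammar is LR(0) if no state in the canonical LR(0) collection has:
  - both a shift item (dot before a terminal) and a complete item (shift-reduce conflict), or
  - two or more complete items (reduce-reduce conflict; the accept item [A' → A .] counts as a complete item here).

Augment with A' → A and build the canonical LR(0) collection (I0 = CLOSURE({[A' → . A]}), then GOTO on every symbol after a dot until no new states appear). It has 10 states:
  I0: { [A → . P g a], [A → . g f], [A' → . A], [P → . id f id], [P → .] }  — shift, reduce
  I1: { [A' → A .] }  — accept
  I2: { [A → P . g a] }  — shift
  I3: { [A → g . f] }  — shift
  I4: { [P → id . f id] }  — shift
  I5: { [P → id f . id] }  — shift
  I6: { [P → id f id .] }  — reduce
  I7: { [A → g f .] }  — reduce
  I8: { [A → P g . a] }  — shift
  I9: { [A → P g a .] }  — reduce

Conflict in state I0:
  Shift-reduce conflict between [P → .] and [A → . g f]
So the grammar is NOT LR(0).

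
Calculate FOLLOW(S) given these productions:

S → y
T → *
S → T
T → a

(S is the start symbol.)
To compute FOLLOW(S), find every occurrence of S on a right-hand side N → α S β: add FIRST(β) \ {ε}, and if β is empty or nullable also add FOLLOW(N). Iterate to a fixed point.

S is the start symbol, so $ ∈ FOLLOW(S).
S does not occur on any right-hand side.

Taking the union: FOLLOW(S) = { $ }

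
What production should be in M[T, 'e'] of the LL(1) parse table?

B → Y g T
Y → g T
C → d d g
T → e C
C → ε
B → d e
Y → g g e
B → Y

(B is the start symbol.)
To find M[T, 'e'], we find productions for T where 'e' is in the predict set (PREDICT(N → α) = (FIRST(α) \ {ε}) ∪ (FOLLOW(N) if α ⇒* ε)).

T → e C: PREDICT = { 'e' }
  'e' is in predict set, so this production goes in M[T, 'e']

M[T, 'e'] = T → e C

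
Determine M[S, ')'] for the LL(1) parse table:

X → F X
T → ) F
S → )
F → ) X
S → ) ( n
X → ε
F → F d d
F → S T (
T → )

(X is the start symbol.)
To find M[S, ')'], we find productions for S where ')' is in the predict set (PREDICT(N → α) = (FIRST(α) \ {ε}) ∪ (FOLLOW(N) if α ⇒* ε)).

S → ): PREDICT = { ')' }
  ')' is in predict set, so this production goes in M[S, ')']
S → ) ( n: PREDICT = { ')' }
  ')' is in predict set, so this production goes in M[S, ')']

M[S, ')'] = S → ), S → ) ( n  (a multiply-defined cell — the grammar is not LL(1))

Answer: S → ), S → ) ( n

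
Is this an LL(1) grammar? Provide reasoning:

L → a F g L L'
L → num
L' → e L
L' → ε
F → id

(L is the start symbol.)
Relevant sets:
  FOLLOW(L') = { $, 'e' }

For L:
  PREDICT(L → a F g L L') = { 'a' }
  PREDICT(L → num) = { 'num' }
For L':
  PREDICT(L' → e L) = { 'e' }
  PREDICT(L' → ε) = { $, 'e' }
F has a single production, so nothing to check there.

Conflict found: Predict set conflict for L': { 'e' }
The grammar is NOT LL(1).

Answer: No. Predict set conflict for L': { 'e' }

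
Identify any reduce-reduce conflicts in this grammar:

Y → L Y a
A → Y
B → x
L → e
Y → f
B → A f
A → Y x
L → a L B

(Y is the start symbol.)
A reduce-reduce conflict occurs when an LR(0) state has two complete items [A → α .] and [B → β .] — both call for a reduction, and with no lookahead the parser cannot choose between them.

Augment with Y' → Y and build the canonical LR(0) collection (I0 = CLOSURE({[Y' → . Y]}), then GOTO on every symbol after a dot until no new states appear). It has 15 states:
  I0: { [L → . a L B], [L → . e], [Y → . L Y a], [Y → . f], [Y' → . Y] }  — shift
  I1: { [L → . a L B], [L → . e], [Y → . L Y a], [Y → . f], [Y → L . Y a] }  — shift
  I2: { [Y' → Y .] }  — accept
  I3: { [L → . a L B], [L → . e], [L → a . L B] }  — shift
  I4: { [L → e .] }  — reduce
  I5: { [Y → f .] }  — reduce
  I6: { [A → . Y x], [A → . Y], [B → . A f], [B → . x], [L → . a L B], [L → . e], [L → a L . B], [Y → . L Y a], [Y → . f] }  — shift
  I7: { [B → A . f] }  — shift
  I8: { [L → a L B .] }  — reduce
  I9: { [A → Y . x], [A → Y .] }  — shift, reduce
  I10: { [B → x .] }  — reduce
  I11: { [A → Y x .] }  — reduce
  I12: { [B → A f .] }  — reduce
  I13: { [Y → L Y . a] }  — shift
  I14: { [Y → L Y a .] }  — reduce

No state contains more than one complete item.

Answer: No reduce-reduce conflicts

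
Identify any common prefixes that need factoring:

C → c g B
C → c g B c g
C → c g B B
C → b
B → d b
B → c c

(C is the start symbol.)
Left-factoring is needed when two productions for the same non-terminal
share a common prefix on the right-hand side.

Productions for C:
  C → c g B
  C → c g B c g
  C → c g B B
  C → b
Productions for B:
  B → d b
  B → c c

Found common prefix 'c g B' in productions for C

Answer: Yes, C has productions with common prefix 'c g B'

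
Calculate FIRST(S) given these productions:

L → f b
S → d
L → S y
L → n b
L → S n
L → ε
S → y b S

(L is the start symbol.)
{ 'd', 'y' }

From S → d:
  - d is a terminal: add 'd' and stop
From S → y b S:
  - y is a terminal: add 'y' and stop

Collecting: FIRST(S) = { 'd', 'y' }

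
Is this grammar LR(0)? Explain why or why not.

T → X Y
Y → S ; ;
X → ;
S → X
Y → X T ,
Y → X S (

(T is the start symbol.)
No. Shift-reduce conflict between [S → X .] and [X → . ;]

A grammar is LR(0) if no state in the canonical LR(0) collection has:
  - both a shift item (dot before a terminal) and a complete item (shift-reduce conflict), or
  - two or more complete items (reduce-reduce conflict; the accept item [T' → T .] counts as a complete item here).

Augment with T' → T and build the canonical LR(0) collection (I0 = CLOSURE({[T' → . T]}), then GOTO on every symbol after a dot until no new states appear). It has 14 states:
  I0: { [T → . X Y], [T' → . T], [X → . ;] }  — shift
  I1: { [X → ; .] }  — reduce
  I2: { [T' → T .] }  — accept
  I3: { [S → . X], [T → X . Y], [X → . ;], [Y → . S ; ;], [Y → . X S (], [Y → . X T ,] }  — shift
  I4: { [Y → S . ; ;] }  — shift
  I5: { [S → . X], [S → X .], [T → . X Y], [X → . ;], [Y → X . S (], [Y → X . T ,] }  — shift, reduce
  I6: { [T → X Y .] }  — reduce
  I7: { [Y → X S . (] }  — shift
  I8: { [Y → X T . ,] }  — shift
  I9: { [S → . X], [S → X .], [T → X . Y], [X → . ;], [Y → . S ; ;], [Y → . X S (], [Y → . X T ,] }  — shift, reduce
  I10: { [Y → X T , .] }  — reduce
  I11: { [Y → X S ( .] }  — reduce
  I12: { [Y → S ; . ;] }  — shift
  I13: { [Y → S ; ; .] }  — reduce

Conflict in state I5:
  Shift-reduce conflict between [S → X .] and [X → . ;]
So the grammar is NOT LR(0).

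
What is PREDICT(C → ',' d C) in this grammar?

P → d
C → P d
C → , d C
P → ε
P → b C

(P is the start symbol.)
{ ',' }

PREDICT(C → ',' d C) = (FIRST(RHS) \ {ε}) ∪ (FOLLOW(C) if ε ∈ FIRST(RHS), i.e. RHS ⇒* ε)
FIRST(',' d C) = { ',' }
ε ∉ FIRST(',' d C), so FOLLOW(C) is not added.
PREDICT(C → ',' d C) = { ',' }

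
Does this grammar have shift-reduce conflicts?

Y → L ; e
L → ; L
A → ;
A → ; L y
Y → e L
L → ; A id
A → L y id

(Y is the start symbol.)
Yes — I8: [A → ; .] vs [A → . ;]; I10: [L → ; L .] vs [A → L . y id]; I14: [L → ; L .] vs [A → ; L . y]; I15: [A → ; L y .] vs [A → L y . id]

A shift-reduce conflict occurs when an LR(0) state has both:
  - a complete (reduce) item [A → α .] (dot at the end), and
  - a shift item [B → β . c γ] (dot before a terminal).

Augment with Y' → Y and build the canonical LR(0) collection (I0 = CLOSURE({[Y' → . Y]}), then GOTO on every symbol after a dot until no new states appear). It has 16 states:
  I0: { [L → . ; A id], [L → . ; L], [Y → . L ; e], [Y → . e L], [Y' → . Y] }  — shift
  I1: { [A → . ; L y], [A → . ;], [A → . L y id], [L → . ; A id], [L → . ; L], [L → ; . A id], [L → ; . L] }  — shift
  I2: { [Y → L . ; e] }  — shift
  I3: { [Y' → Y .] }  — accept
  I4: { [L → . ; A id], [L → . ; L], [Y → e . L] }  — shift
  I5: { [Y → e L .] }  — reduce
  I6: { [Y → L ; . e] }  — shift
  I7: { [Y → L ; e .] }  — reduce
  I8: { [A → . ; L y], [A → . ;], [A → . L y id], [A → ; . L y], [A → ; .], [L → . ; A id], [L → . ; L], [L → ; . A id], [L → ; . L] }  — shift, reduce
  I9: { [L → ; A . id] }  — shift
  I10: { [A → L . y id], [L → ; L .] }  — shift, reduce
  I11: { [A → L y . id] }  — shift
  I12: { [A → L y id .] }  — reduce
  I13: { [L → ; A id .] }  — reduce
  I14: { [A → ; L . y], [A → L . y id], [L → ; L .] }  — shift, reduce
  I15: { [A → ; L y .], [A → L y . id] }  — shift, reduce

I8 contains reduce item [A → ; .] and shift items [A → . ;], [A → . ; L y], [L → . ; A id], [L → . ; L] — shift-reduce conflict.
I10 contains reduce item [L → ; L .] and shift item [A → L . y id] — shift-reduce conflict.
I14 contains reduce item [L → ; L .] and shift items [A → ; L . y], [A → L . y id] — shift-reduce conflict.
I15 contains reduce item [A → ; L y .] and shift item [A → L y . id] — shift-reduce conflict.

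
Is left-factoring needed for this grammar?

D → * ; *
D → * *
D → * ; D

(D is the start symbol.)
Yes, D has productions with common prefix '*'

Left-factoring is needed when two productions for the same non-terminal
share a common prefix on the right-hand side.

Productions for D:
  D → * ; *
  D → * *
  D → * ; D

Found common prefix '*' in productions for D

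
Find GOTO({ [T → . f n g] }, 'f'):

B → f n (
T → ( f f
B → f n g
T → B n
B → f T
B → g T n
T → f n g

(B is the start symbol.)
GOTO(I, 'f') = CLOSURE({ [A → αX.β] : [A → α.Xβ] ∈ I, X = 'f' })

Items with dot before 'f', with the dot advanced:
  [T → . f n g] → [T → f . n g]
Closure adds nothing (no advanced item has the dot before a non-terminal).

GOTO = { [T → f . n g] }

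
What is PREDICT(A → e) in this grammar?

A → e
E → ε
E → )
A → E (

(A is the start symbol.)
{ 'e' }

PREDICT(A → e) = (FIRST(RHS) \ {ε}) ∪ (FOLLOW(A) if ε ∈ FIRST(RHS), i.e. RHS ⇒* ε)
FIRST(e) = { 'e' }
ε ∉ FIRST(e), so FOLLOW(A) is not added.
PREDICT(A → e) = { 'e' }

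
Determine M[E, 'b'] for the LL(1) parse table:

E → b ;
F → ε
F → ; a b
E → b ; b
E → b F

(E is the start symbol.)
E → b ;, E → b ; b, E → b F

To find M[E, 'b'], we find productions for E where 'b' is in the predict set (PREDICT(N → α) = (FIRST(α) \ {ε}) ∪ (FOLLOW(N) if α ⇒* ε)).

E → b ;: PREDICT = { 'b' }
  'b' is in predict set, so this production goes in M[E, 'b']
E → b ; b: PREDICT = { 'b' }
  'b' is in predict set, so this production goes in M[E, 'b']
E → b F: PREDICT = { 'b' }
  'b' is in predict set, so this production goes in M[E, 'b']

M[E, 'b'] = E → b ;, E → b ; b, E → b F  (a multiply-defined cell — the grammar is not LL(1))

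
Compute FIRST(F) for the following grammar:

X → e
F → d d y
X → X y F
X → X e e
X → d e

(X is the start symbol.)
{ 'd' }

To compute FIRST(F), examine every production with F on the left-hand side, reading each right-hand side left to right until a non-nullable symbol is reached.

From F → d d y:
  - d is a terminal: add 'd' and stop

Collecting: FIRST(F) = { 'd' }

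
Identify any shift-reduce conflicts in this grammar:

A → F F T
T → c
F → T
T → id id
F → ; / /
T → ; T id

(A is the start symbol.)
Augment with A' → A and build the canonical LR(0) collection (I0 = CLOSURE({[A' → . A]}), then GOTO on every symbol after a dot until no new states appear). It has 15 states:
  I0: { [A → . F F T], [A' → . A], [F → . ; / /], [F → . T], [T → . ; T id], [T → . c], [T → . id id] }  — shift
  I1: { [F → ; . / /], [T → . ; T id], [T → . c], [T → . id id], [T → ; . T id] }  — shift
  I2: { [A' → A .] }  — accept
  I3: { [A → F . F T], [F → . ; / /], [F → . T], [T → . ; T id], [T → . c], [T → . id id] }  — shift
  I4: { [F → T .] }  — reduce
  I5: { [T → c .] }  — reduce
  I6: { [T → id . id] }  — shift
  I7: { [T → id id .] }  — reduce
  I8: { [A → F F . T], [T → . ; T id], [T → . c], [T → . id id] }  — shift
  I9: { [T → . ; T id], [T → . c], [T → . id id], [T → ; . T id] }  — shift
  I10: { [A → F F T .] }  — reduce
  I11: { [T → ; T . id] }  — shift
  I12: { [T → ; T id .] }  — reduce
  I13: { [F → ; / . /] }  — shift
  I14: { [F → ; / / .] }  — reduce

No state contains both a complete item and a shift item.

Answer: No shift-reduce conflicts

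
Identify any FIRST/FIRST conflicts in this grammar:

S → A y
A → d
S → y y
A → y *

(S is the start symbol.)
FIRST sets of the non-terminals at (or reachable through a nullable prefix from) the front of some alternative:
  FIRST(A) = { 'd', 'y' }

Productions for S:
  S → A y: FIRST = { 'd', 'y' }
  S → y y: FIRST = { 'y' }
Productions for A:
  A → d: FIRST = { 'd' }
  A → y *: FIRST = { 'y' }

Conflict for S: S → A y and S → y y
  Overlap: { 'y' }

Answer: Yes. S → A y / S → y y on { 'y' }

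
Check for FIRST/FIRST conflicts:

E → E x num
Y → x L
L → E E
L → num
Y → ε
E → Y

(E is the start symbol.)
A FIRST/FIRST conflict occurs when two productions N → α and N → β for the same non-terminal have FIRST(α) ∩ FIRST(β) ≠ ∅ (with ε ∈ FIRST of a nullable right-hand side, so two nullable alternatives also conflict).

FIRST sets of the non-terminals at (or reachable through a nullable prefix from) the front of some alternative:
  FIRST(E) = { 'x', ε }
  FIRST(Y) = { 'x', ε }

Productions for E:
  E → E x num: FIRST = { 'x' }
  E → Y: FIRST = { 'x', ε }
Productions for Y:
  Y → x L: FIRST = { 'x' }
  Y → ε: FIRST = { ε }
Productions for L:
  L → E E: FIRST = { 'x', ε }
  L → num: FIRST = { 'num' }

Conflict for E: E → E x num and E → Y
  Overlap: { 'x' }

Answer: Yes. E → E x num / E → Y on { 'x' }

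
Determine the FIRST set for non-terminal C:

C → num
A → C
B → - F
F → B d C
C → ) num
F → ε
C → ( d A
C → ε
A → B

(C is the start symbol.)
To compute FIRST(C), examine every production with C on the left-hand side, reading each right-hand side left to right until a non-nullable symbol is reached.

From C → num:
  - num is a terminal: add 'num' and stop
From C → ) num:
  - ')' is a terminal: add ')' and stop
From C → ( d A:
  - '(' is a terminal: add '(' and stop
From C → ε:
  - ε-production, so ε ∈ FIRST(C)

Collecting: FIRST(C) = { '(', ')', 'num', ε }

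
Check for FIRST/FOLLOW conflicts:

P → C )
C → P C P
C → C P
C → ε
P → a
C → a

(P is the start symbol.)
Yes. C → P C P with FOLLOW(C) on { ')', 'a' }; C → C P with FOLLOW(C) on { ')', 'a' }; C → a with FOLLOW(C) on { 'a' }

A FIRST/FOLLOW conflict occurs when a non-terminal N has a nullable alternative N → β (β ⇒* ε) and another alternative N → α with FIRST(α) ∩ FOLLOW(N) ≠ ∅: on such a lookahead the parser cannot decide between expanding α and letting N vanish via β.

Nullable non-terminals: C.
FIRST sets used below: FIRST(P) = { ')', 'a' }, FIRST(C) = { ')', 'a', ε }

C: nullable alternative(s) C → ε; FOLLOW(C) = { ')', 'a' }
  C → P C P: FIRST \ {ε} = { ')', 'a' } — overlaps FOLLOW(C) on { ')', 'a' }: CONFLICT
  C → C P: FIRST \ {ε} = { ')', 'a' } — overlaps FOLLOW(C) on { ')', 'a' }: CONFLICT
  C → ε: FIRST \ {ε} = { } — this is the only nullable alternative, skip
  C → a: FIRST \ {ε} = { 'a' } — overlaps FOLLOW(C) on { 'a' }: CONFLICT

P has no nullable alternative, so no FIRST/FOLLOW check is needed there.

So the grammar has 3 FIRST/FOLLOW conflicts (marked CONFLICT above).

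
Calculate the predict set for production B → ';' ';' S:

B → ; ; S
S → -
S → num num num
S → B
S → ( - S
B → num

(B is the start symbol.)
PREDICT(B → ';' ';' S) = (FIRST(RHS) \ {ε}) ∪ (FOLLOW(B) if ε ∈ FIRST(RHS), i.e. RHS ⇒* ε)
FIRST(';' ';' S) = { ';' }
ε ∉ FIRST(';' ';' S), so FOLLOW(B) is not added.
PREDICT(B → ';' ';' S) = { ';' }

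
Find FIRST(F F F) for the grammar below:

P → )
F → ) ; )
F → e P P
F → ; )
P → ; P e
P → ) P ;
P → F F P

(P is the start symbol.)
{ ')', ';', 'e' }

FIRST sets of the non-terminals involved (from the grammar, by fixed-point iteration):
  FIRST(F) = { ')', ';', 'e' }

To compute FIRST(F F F), process the symbols left to right:
Symbol F is a non-terminal. Add FIRST(F) \ {ε} = { ')', ';', 'e' }
F is not nullable (ε ∉ FIRST(F)), so stop here.
FIRST(F F F) = { ')', ';', 'e' }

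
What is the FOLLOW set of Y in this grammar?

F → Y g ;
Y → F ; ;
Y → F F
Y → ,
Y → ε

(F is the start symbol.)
To compute FOLLOW(Y), find every occurrence of Y on a right-hand side N → α Y β: add FIRST(β) \ {ε}, and if β is empty or nullable also add FOLLOW(N). Iterate to a fixed point.

In F → Y g ;: Y is followed by g ';', add FIRST(g ';') \ {ε} = { 'g' }

Taking the union: FOLLOW(Y) = { 'g' }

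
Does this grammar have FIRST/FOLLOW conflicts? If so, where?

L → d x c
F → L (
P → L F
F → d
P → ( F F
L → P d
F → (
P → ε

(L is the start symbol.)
A FIRST/FOLLOW conflict occurs when a non-terminal N has a nullable alternative N → β (β ⇒* ε) and another alternative N → α with FIRST(α) ∩ FOLLOW(N) ≠ ∅: on such a lookahead the parser cannot decide between expanding α and letting N vanish via β.

Nullable non-terminals: P.
FIRST sets used below: FIRST(L) = { '(', 'd' }

P: nullable alternative(s) P → ε; FOLLOW(P) = { 'd' }
  P → L F: FIRST \ {ε} = { '(', 'd' } — overlaps FOLLOW(P) on { 'd' }: CONFLICT
  P → ( F F: FIRST \ {ε} = { '(' } — disjoint from FOLLOW(P)
  P → ε: FIRST \ {ε} = { } — this is the only nullable alternative, skip

F, L have no nullable alternative, so no FIRST/FOLLOW check is needed there.

So the grammar has 1 FIRST/FOLLOW conflict (marked CONFLICT above).

Answer: Yes. P → L F with FOLLOW(P) on { 'd' }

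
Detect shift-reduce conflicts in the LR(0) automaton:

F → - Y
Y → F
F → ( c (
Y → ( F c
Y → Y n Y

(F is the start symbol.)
Yes — I6: [F → - Y .] vs [Y → Y . n Y]; I8: [Y → Y n Y .] vs [Y → Y . n Y]

A shift-reduce conflict occurs when an LR(0) state has both:
  - a complete (reduce) item [A → α .] (dot at the end), and
  - a shift item [B → β . c γ] (dot before a terminal).

Augment with F' → F and build the canonical LR(0) collection (I0 = CLOSURE({[F' → . F]}), then GOTO on every symbol after a dot until no new states appear). It has 13 states:
  I0: { [F → . ( c (], [F → . - Y], [F' → . F] }  — shift
  I1: { [F → ( . c (] }  — shift
  I2: { [F → - . Y], [F → . ( c (], [F → . - Y], [Y → . ( F c], [Y → . F], [Y → . Y n Y] }  — shift
  I3: { [F' → F .] }  — accept
  I4: { [F → ( . c (], [F → . ( c (], [F → . - Y], [Y → ( . F c] }  — shift
  I5: { [Y → F .] }  — reduce
  I6: { [F → - Y .], [Y → Y . n Y] }  — shift, reduce
  I7: { [F → . ( c (], [F → . - Y], [Y → . ( F c], [Y → . F], [Y → . Y n Y], [Y → Y n . Y] }  — shift
  I8: { [Y → Y . n Y], [Y → Y n Y .] }  — shift, reduce
  I9: { [Y → ( F . c] }  — shift
  I10: { [F → ( c . (] }  — shift
  I11: { [F → ( c ( .] }  — reduce
  I12: { [Y → ( F c .] }  — reduce

I6 contains reduce item [F → - Y .] and shift item [Y → Y . n Y] — shift-reduce conflict.
I8 contains reduce item [Y → Y n Y .] and shift item [Y → Y . n Y] — shift-reduce conflict.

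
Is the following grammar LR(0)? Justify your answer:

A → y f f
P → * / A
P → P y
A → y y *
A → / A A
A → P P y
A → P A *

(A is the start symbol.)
No. Shift-reduce conflict between [P → P y .] and [A → y . f f]

Augment with A' → A and build the canonical LR(0) collection (I0 = CLOSURE({[A' → . A]}), then GOTO on every symbol after a dot until no new states appear). It has 19 states:
  I0: { [A → . / A A], [A → . P A *], [A → . P P y], [A → . y f f], [A → . y y *], [A' → . A], [P → . * / A], [P → . P y] }  — shift
  I1: { [P → * . / A] }  — shift
  I2: { [A → . / A A], [A → . P A *], [A → . P P y], [A → . y f f], [A → . y y *], [A → / . A A], [P → . * / A], [P → . P y] }  — shift
  I3: { [A' → A .] }  — accept
  I4: { [A → . / A A], [A → . P A *], [A → . P P y], [A → . y f f], [A → . y y *], [A → P . A *], [A → P . P y], [P → . * / A], [P → . P y], [P → P . y] }  — shift
  I5: { [A → y . f f], [A → y . y *] }  — shift
  I6: { [A → y f . f] }  — shift
  I7: { [A → y y . *] }  — shift
  I8: { [A → y y * .] }  — reduce
  I9: { [A → y f f .] }  — reduce
  I10: { [A → P A . *] }  — shift
  I11: { [A → . / A A], [A → . P A *], [A → . P P y], [A → . y f f], [A → . y y *], [A → P . A *], [A → P . P y], [A → P P . y], [P → . * / A], [P → . P y], [P → P . y] }  — shift
  I12: { [A → y . f f], [A → y . y *], [P → P y .] }  — shift, reduce
  I13: { [A → P P y .], [A → y . f f], [A → y . y *], [P → P y .] }  — shift, 2 reduces
  I14: { [A → P A * .] }  — reduce
  I15: { [A → . / A A], [A → . P A *], [A → . P P y], [A → . y f f], [A → . y y *], [A → / A . A], [P → . * / A], [P → . P y] }  — shift
  I16: { [A → / A A .] }  — reduce
  I17: { [A → . / A A], [A → . P A *], [A → . P P y], [A → . y f f], [A → . y y *], [P → * / . A], [P → . * / A], [P → . P y] }  — shift
  I18: { [P → * / A .] }  — reduce

Conflict in state I12:
  Shift-reduce conflict between [P → P y .] and [A → y . f f]
So the grammar is NOT LR(0).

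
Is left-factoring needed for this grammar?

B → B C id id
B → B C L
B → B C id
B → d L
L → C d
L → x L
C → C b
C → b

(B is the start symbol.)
Left-factoring is needed when two productions for the same non-terminal
share a common prefix on the right-hand side.

Productions for B:
  B → B C id id
  B → B C L
  B → B C id
  B → d L
Productions for L:
  L → C d
  L → x L
Productions for C:
  C → C b
  C → b

Found common prefix 'B C' in productions for B

Answer: Yes, B has productions with common prefix 'B C'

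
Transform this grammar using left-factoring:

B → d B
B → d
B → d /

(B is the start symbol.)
Left-factoring transforms A → αβ₁ | αβ₂ into A → αA' and A' → β₁ | β₂
(α is the longest common prefix among the alternatives). Repeat until
no nonterminal has two alternatives with a common prefix.

Round 1: B has alternatives sharing prefix 'd'. Introduce B': B → d B'
  Add: B' → B
  Add: B' → ε
  Add: B' → /

No remaining common prefixes — done.

Resulting grammar:
B → d B'
B' → B
B' → ε
B' → /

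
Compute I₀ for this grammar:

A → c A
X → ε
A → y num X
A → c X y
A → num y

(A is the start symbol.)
First, augment the grammar with A' → A
I₀ = CLOSURE({ [A' → . A] }):
  [A' → . A] has the dot before A: add [A → . c A], [A → . y num X], [A → . c X y], [A → . num y]
No further items can be added.

I₀ = { [A → . c A], [A → . c X y], [A → . num y], [A → . y num X], [A' → . A] }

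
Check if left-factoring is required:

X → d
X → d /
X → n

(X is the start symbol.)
Left-factoring is needed when two productions for the same non-terminal
share a common prefix on the right-hand side.

Productions for X:
  X → d
  X → d /
  X → n

Found common prefix 'd' in productions for X

Answer: Yes, X has productions with common prefix 'd'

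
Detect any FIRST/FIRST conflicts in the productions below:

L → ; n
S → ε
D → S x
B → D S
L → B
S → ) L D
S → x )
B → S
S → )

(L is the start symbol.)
FIRST sets of the non-terminals at (or reachable through a nullable prefix from) the front of some alternative:
  FIRST(B) = { ')', 'x', ε }
  FIRST(D) = { ')', 'x' }
  FIRST(S) = { ')', 'x', ε }

Productions for L:
  L → ; n: FIRST = { ';' }
  L → B: FIRST = { ')', 'x', ε }
Productions for S:
  S → ε: FIRST = { ε }
  S → ) L D: FIRST = { ')' }
  S → x ): FIRST = { 'x' }
  S → ): FIRST = { ')' }
Productions for B:
  B → D S: FIRST = { ')', 'x' }
  B → S: FIRST = { ')', 'x', ε }
D has only one production, so no FIRST/FIRST conflict is possible there.

Conflict for S: S → ) L D and S → )
  Overlap: { ')' }
Conflict for B: B → D S and B → S
  Overlap: { ')', 'x' }

Answer: Yes. S → ')' L D / S → ')' on { ')' }; B → D S / B → S on { ')', 'x' }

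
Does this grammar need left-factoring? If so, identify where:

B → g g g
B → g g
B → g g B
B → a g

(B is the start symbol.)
Yes, B has productions with common prefix 'g g'

Left-factoring is needed when two productions for the same non-terminal
share a common prefix on the right-hand side.

Productions for B:
  B → g g g
  B → g g
  B → g g B
  B → a g

Found common prefix 'g g' in productions for B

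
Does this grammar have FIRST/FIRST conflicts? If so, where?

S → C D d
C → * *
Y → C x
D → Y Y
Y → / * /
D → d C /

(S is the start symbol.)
FIRST sets of the non-terminals at (or reachable through a nullable prefix from) the front of some alternative:
  FIRST(C) = { '*' }
  FIRST(Y) = { '*', '/' }

Productions for Y:
  Y → C x: FIRST = { '*' }
  Y → / * /: FIRST = { '/' }
Productions for D:
  D → Y Y: FIRST = { '*', '/' }
  D → d C /: FIRST = { 'd' }
S, C have only one production, so no FIRST/FIRST conflict is possible there.

All alternatives of each non-terminal have pairwise disjoint FIRST sets.

Answer: No FIRST/FIRST conflicts.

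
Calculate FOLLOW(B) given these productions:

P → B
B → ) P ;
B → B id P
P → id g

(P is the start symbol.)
{ $, ';', 'id' }

In P → B: B is at the end, add FOLLOW(P)
In B → B id P: B is followed by id P, add FIRST(id P) \ {ε} = { 'id' }

The FOLLOW sets referred to above (computed the same way, to a fixed point):
  FOLLOW(P) = { $, ';', 'id' }

Taking the union: FOLLOW(B) = { $, ';', 'id' }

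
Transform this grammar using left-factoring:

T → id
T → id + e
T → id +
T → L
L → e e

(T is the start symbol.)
T → id T'
T' → ε
T' → + T''
T'' → e
T'' → ε
T → L
L → e e

Left-factoring transforms A → αβ₁ | αβ₂ into A → αA' and A' → β₁ | β₂
(α is the longest common prefix among the alternatives). Repeat until
no nonterminal has two alternatives with a common prefix.

Round 1: T has alternatives sharing prefix 'id'. Introduce T': T → id T'
  Add: T' → ε
  Add: T' → + e
  Add: T' → +

Round 2: T' has alternatives sharing prefix '+'. Introduce T'': T' → + T''
  Add: T'' → e
  Add: T'' → ε

No remaining common prefixes — done.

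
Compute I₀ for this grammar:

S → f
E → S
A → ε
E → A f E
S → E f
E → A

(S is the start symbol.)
First, augment the grammar with S' → S
I₀ = CLOSURE({ [S' → . S] }):
  [S' → . S] has the dot before S: add [S → . f], [S → . E f]
  [S → . E f] has the dot before E: add [E → . S], [E → . A f E], [E → . A]
  [E → . A f E] has the dot before A: add [A → .]
No further items can be added.

I₀ = { [A → .], [E → . A f E], [E → . A], [E → . S], [S → . E f], [S → . f], [S' → . S] }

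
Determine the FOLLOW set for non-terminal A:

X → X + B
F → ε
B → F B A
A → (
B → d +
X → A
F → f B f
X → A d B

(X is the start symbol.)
{ $, '(', '+', 'd', 'f' }

In B → F B A: A is at the end, add FOLLOW(B)
In X → A: A is at the end, add FOLLOW(X)
In X → A d B: A is followed by d B, add FIRST(d B) \ {ε} = { 'd' }

The FOLLOW sets referred to above (computed the same way, to a fixed point):
  FOLLOW(B) = { $, '(', '+', 'f' }
  FOLLOW(X) = { $, '+' }

Taking the union: FOLLOW(A) = { $, '(', '+', 'd', 'f' }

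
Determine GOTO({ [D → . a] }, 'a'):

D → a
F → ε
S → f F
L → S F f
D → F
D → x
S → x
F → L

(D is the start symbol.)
{ [D → a .] }

GOTO(I, 'a') = CLOSURE({ [A → αX.β] : [A → α.Xβ] ∈ I, X = 'a' })

Items with dot before 'a', with the dot advanced:
  [D → . a] → [D → a .]
Closure adds nothing (no advanced item has the dot before a non-terminal).

GOTO = { [D → a .] }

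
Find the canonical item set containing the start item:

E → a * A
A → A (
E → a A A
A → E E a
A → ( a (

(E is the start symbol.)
First, augment the grammar with E' → E
I₀ = CLOSURE({ [E' → . E] }):
  [E' → . E] has the dot before E: add [E → . a * A], [E → . a A A]
No further items can be added.

I₀ = { [E → . a * A], [E → . a A A], [E' → . E] }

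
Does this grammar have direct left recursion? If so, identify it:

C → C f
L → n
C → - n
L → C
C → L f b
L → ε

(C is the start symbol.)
C → C f: LEFT RECURSIVE (starts with C)
L → n: starts with n
C → - n: starts with '-'
L → C: starts with C
C → L f b: starts with L
L → ε: starts with ε

The grammar has direct left recursion on: C.

Answer: Yes, C is left-recursive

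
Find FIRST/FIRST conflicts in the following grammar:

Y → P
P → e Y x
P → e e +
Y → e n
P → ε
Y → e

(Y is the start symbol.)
Yes. Y → P / Y → e n on { 'e' }; Y → P / Y → e on { 'e' }; Y → e n / Y → e on { 'e' }; P → e Y x / P → e e '+' on { 'e' }

A FIRST/FIRST conflict occurs when two productions N → α and N → β for the same non-terminal have FIRST(α) ∩ FIRST(β) ≠ ∅ (with ε ∈ FIRST of a nullable right-hand side, so two nullable alternatives also conflict).

FIRST sets of the non-terminals at (or reachable through a nullable prefix from) the front of some alternative:
  FIRST(P) = { 'e', ε }

Productions for Y:
  Y → P: FIRST = { 'e', ε }
  Y → e n: FIRST = { 'e' }
  Y → e: FIRST = { 'e' }
Productions for P:
  P → e Y x: FIRST = { 'e' }
  P → e e +: FIRST = { 'e' }
  P → ε: FIRST = { ε }

Conflict for Y: Y → P and Y → e n
  Overlap: { 'e' }
Conflict for Y: Y → P and Y → e
  Overlap: { 'e' }
Conflict for Y: Y → e n and Y → e
  Overlap: { 'e' }
Conflict for P: P → e Y x and P → e e +
  Overlap: { 'e' }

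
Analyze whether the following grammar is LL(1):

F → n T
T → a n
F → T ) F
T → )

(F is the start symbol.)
Yes, the grammar is LL(1).

Relevant sets:
  FIRST(T) = { ')', 'a' }

For F:
  PREDICT(F → n T) = { 'n' }
  PREDICT(F → T ')' F) = { ')', 'a' }
For T:
  PREDICT(T → a n) = { 'a' }
  PREDICT(T → ')') = { ')' }

All predict sets are disjoint. The grammar IS LL(1).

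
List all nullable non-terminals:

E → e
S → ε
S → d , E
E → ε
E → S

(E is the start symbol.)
ε-productions: S → ε, E → ε
So S, E are immediately nullable.
Every non-terminal is now nullable.
Nullable = { 'E', 'S' }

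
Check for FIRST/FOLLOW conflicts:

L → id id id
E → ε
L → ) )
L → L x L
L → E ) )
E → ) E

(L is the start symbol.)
Nullable non-terminals: E.

E: nullable alternative(s) E → ε; FOLLOW(E) = { ')' }
  E → ε: FIRST \ {ε} = { } — this is the only nullable alternative, skip
  E → ) E: FIRST \ {ε} = { ')' } — overlaps FOLLOW(E) on { ')' }: CONFLICT

L has no nullable alternative, so no FIRST/FOLLOW check is needed there.

So the grammar has 1 FIRST/FOLLOW conflict (marked CONFLICT above).

Answer: Yes. E → ')' E with FOLLOW(E) on { ')' }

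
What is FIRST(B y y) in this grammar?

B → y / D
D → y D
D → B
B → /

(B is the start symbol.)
FIRST sets of the non-terminals involved (from the grammar, by fixed-point iteration):
  FIRST(B) = { '/', 'y' }

To compute FIRST(B y y), process the symbols left to right:
Symbol B is a non-terminal. Add FIRST(B) \ {ε} = { '/', 'y' }
B is not nullable (ε ∉ FIRST(B)), so stop here.
FIRST(B y y) = { '/', 'y' }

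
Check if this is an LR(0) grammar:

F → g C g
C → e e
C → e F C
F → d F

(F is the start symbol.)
Yes, the grammar is LR(0)

A grammar is LR(0) if no state in the canonical LR(0) collection has:
  - both a shift item (dot before a terminal) and a complete item (shift-reduce conflict), or
  - two or more complete items (reduce-reduce conflict; the accept item [F' → F .] counts as a complete item here).

Augment with F' → F and build the canonical LR(0) collection (I0 = CLOSURE({[F' → . F]}), then GOTO on every symbol after a dot until no new states appear). It has 11 states:
  I0: { [F → . d F], [F → . g C g], [F' → . F] }  — shift
  I1: { [F' → F .] }  — accept
  I2: { [F → . d F], [F → . g C g], [F → d . F] }  — shift
  I3: { [C → . e F C], [C → . e e], [F → g . C g] }  — shift
  I4: { [F → g C . g] }  — shift
  I5: { [C → e . F C], [C → e . e], [F → . d F], [F → . g C g] }  — shift
  I6: { [C → . e F C], [C → . e e], [C → e F . C] }  — shift
  I7: { [C → e e .] }  — reduce
  I8: { [C → e F C .] }  — reduce
  I9: { [F → g C g .] }  — reduce
  I10: { [F → d F .] }  — reduce

Every state is either a pure shift/goto state or contains exactly one complete item and nothing to shift — no conflicts. The grammar is LR(0).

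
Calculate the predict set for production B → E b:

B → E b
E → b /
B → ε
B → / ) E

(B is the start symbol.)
PREDICT(B → E b) = (FIRST(RHS) \ {ε}) ∪ (FOLLOW(B) if ε ∈ FIRST(RHS), i.e. RHS ⇒* ε)
FIRST(E) = { 'b' }
FIRST(E b) = { 'b' }
ε ∉ FIRST(E b), so FOLLOW(B) is not added.
PREDICT(B → E b) = { 'b' }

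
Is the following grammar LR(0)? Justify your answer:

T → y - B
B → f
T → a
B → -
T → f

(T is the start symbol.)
Yes, the grammar is LR(0)

A grammar is LR(0) if no state in the canonical LR(0) collection has:
  - both a shift item (dot before a terminal) and a complete item (shift-reduce conflict), or
  - two or more complete items (reduce-reduce conflict; the accept item [T' → T .] counts as a complete item here).

Augment with T' → T and build the canonical LR(0) collection (I0 = CLOSURE({[T' → . T]}), then GOTO on every symbol after a dot until no new states appear). It has 9 states:
  I0: { [T → . a], [T → . f], [T → . y - B], [T' → . T] }  — shift
  I1: { [T' → T .] }  — accept
  I2: { [T → a .] }  — reduce
  I3: { [T → f .] }  — reduce
  I4: { [T → y . - B] }  — shift
  I5: { [B → . -], [B → . f], [T → y - . B] }  — shift
  I6: { [B → - .] }  — reduce
  I7: { [T → y - B .] }  — reduce
  I8: { [B → f .] }  — reduce

Every state is either a pure shift/goto state or contains exactly one complete item and nothing to shift — no conflicts. The grammar is LR(0).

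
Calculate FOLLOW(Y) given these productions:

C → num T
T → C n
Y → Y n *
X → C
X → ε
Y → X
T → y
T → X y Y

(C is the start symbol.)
{ $, 'n', 'y' }

To compute FOLLOW(Y), find every occurrence of Y on a right-hand side N → α Y β: add FIRST(β) \ {ε}, and if β is empty or nullable also add FOLLOW(N). Iterate to a fixed point.

In Y → Y n *: Y is followed by n '*', add FIRST(n '*') \ {ε} = { 'n' }
In T → X y Y: Y is at the end, add FOLLOW(T)

The FOLLOW sets referred to above (computed the same way, to a fixed point):
  FOLLOW(T) = { $, 'n', 'y' }

Taking the union: FOLLOW(Y) = { $, 'n', 'y' }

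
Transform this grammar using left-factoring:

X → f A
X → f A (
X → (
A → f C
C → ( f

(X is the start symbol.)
Left-factoring transforms A → αβ₁ | αβ₂ into A → αA' and A' → β₁ | β₂
(α is the longest common prefix among the alternatives). Repeat until
no nonterminal has two alternatives with a common prefix.

Round 1: X has alternatives sharing prefix 'f A'. Introduce X': X → f A X'
  Add: X' → ε
  Add: X' → (

No remaining common prefixes — done.

Resulting grammar:
X → f A X'
X' → ε
X' → (
X → (
A → f C
C → ( f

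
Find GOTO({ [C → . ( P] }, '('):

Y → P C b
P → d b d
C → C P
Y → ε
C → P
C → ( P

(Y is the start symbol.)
GOTO(I, '(') = CLOSURE({ [A → αX.β] : [A → α.Xβ] ∈ I, X = '(' })

Items with dot before '(', with the dot advanced:
  [C → . ( P] → [C → ( . P]
Closure of the advanced items:
  [C → ( . P] has the dot before P: add [P → . d b d]

GOTO = { [C → ( . P], [P → . d b d] }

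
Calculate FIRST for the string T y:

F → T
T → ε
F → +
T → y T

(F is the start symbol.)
{ 'y' }

FIRST sets of the non-terminals involved (from the grammar, by fixed-point iteration):
  FIRST(T) = { 'y', ε }

To compute FIRST(T y), process the symbols left to right:
Symbol T is a non-terminal. Add FIRST(T) \ {ε} = { 'y' }
T is nullable (ε ∈ FIRST(T)), continue to the next symbol.
Symbol y is a terminal. Add 'y' and stop.
FIRST(T y) = { 'y' }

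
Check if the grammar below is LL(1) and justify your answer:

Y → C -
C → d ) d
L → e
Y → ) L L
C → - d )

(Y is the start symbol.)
Relevant sets:
  FIRST(C) = { '-', 'd' }

For Y:
  PREDICT(Y → C '-') = { '-', 'd' }
  PREDICT(Y → ')' L L) = { ')' }
For C:
  PREDICT(C → d ')' d) = { 'd' }
  PREDICT(C → '-' d ')') = { '-' }
L has a single production, so nothing to check there.

All predict sets are disjoint. The grammar IS LL(1).

Answer: Yes, the grammar is LL(1).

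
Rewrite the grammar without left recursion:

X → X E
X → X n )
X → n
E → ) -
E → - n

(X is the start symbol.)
X is directly left-recursive. The standard transformation for
  A → A α₁ | ... | A α_m | β₁ | ... | β_n
is
  A  → β₁ A' | ... | β_n A'
  A' → α₁ A' | ... | α_m A' | ε

X → n becomes X → n X'
X → X E becomes X' → E X'
X → X n ) becomes X' → n ) X'
Add X' → ε

Productions for other non-terminals are unchanged:
  E → ) -
  E → - n

Resulting grammar:
X → n X'
X' → E X'
X' → n ) X'
X' → ε
E → ) -
E → - n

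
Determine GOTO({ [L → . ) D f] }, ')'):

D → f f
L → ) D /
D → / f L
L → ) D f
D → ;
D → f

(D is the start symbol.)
GOTO(I, ')') = CLOSURE({ [A → αX.β] : [A → α.Xβ] ∈ I, X = ')' })

Items with dot before ')', with the dot advanced:
  [L → . ) D f] → [L → ) . D f]
Closure of the advanced items:
  [L → ) . D f] has the dot before D: add [D → . f f], [D → . / f L], [D → . ;], [D → . f]

GOTO = { [D → . / f L], [D → . ;], [D → . f f], [D → . f], [L → ) . D f] }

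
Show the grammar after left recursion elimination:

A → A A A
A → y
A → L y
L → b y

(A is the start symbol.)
A → y A'
A → L y A'
A' → A A A'
A' → ε
L → b y

A is directly left-recursive. The standard transformation for
  A → A α₁ | ... | A α_m | β₁ | ... | β_n
is
  A  → β₁ A' | ... | β_n A'
  A' → α₁ A' | ... | α_m A' | ε

A → y becomes A → y A'
A → L y becomes A → L y A'
A → A A A becomes A' → A A A'
Add A' → ε

Productions for other non-terminals are unchanged:
  L → b y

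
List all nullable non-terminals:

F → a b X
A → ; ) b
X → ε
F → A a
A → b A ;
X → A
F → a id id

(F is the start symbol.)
{ 'X' }

ε-productions: X → ε
So X is immediately nullable.
No further non-terminal can be added: every production for the remaining non-terminals contains a terminal or a non-nullable non-terminal.
Nullable = { 'X' }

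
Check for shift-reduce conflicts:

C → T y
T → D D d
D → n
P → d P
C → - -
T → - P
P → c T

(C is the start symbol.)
A shift-reduce conflict occurs when an LR(0) state has both:
  - a complete (reduce) item [A → α .] (dot at the end), and
  - a shift item [B → β . c γ] (dot before a terminal).

Augment with C' → C and build the canonical LR(0) collection (I0 = CLOSURE({[C' → . C]}), then GOTO on every symbol after a dot until no new states appear). It has 16 states:
  I0: { [C → . - -], [C → . T y], [C' → . C], [D → . n], [T → . - P], [T → . D D d] }  — shift
  I1: { [C → - . -], [P → . c T], [P → . d P], [T → - . P] }  — shift
  I2: { [C' → C .] }  — accept
  I3: { [D → . n], [T → D . D d] }  — shift
  I4: { [C → T . y] }  — shift
  I5: { [D → n .] }  — reduce
  I6: { [C → T y .] }  — reduce
  I7: { [T → D D . d] }  — shift
  I8: { [T → D D d .] }  — reduce
  I9: { [C → - - .] }  — reduce
  I10: { [T → - P .] }  — reduce
  I11: { [D → . n], [P → c . T], [T → . - P], [T → . D D d] }  — shift
  I12: { [P → . c T], [P → . d P], [P → d . P] }  — shift
  I13: { [P → d P .] }  — reduce
  I14: { [P → . c T], [P → . d P], [T → - . P] }  — shift
  I15: { [P → c T .] }  — reduce

No state contains both a complete item and a shift item.

Answer: No shift-reduce conflicts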